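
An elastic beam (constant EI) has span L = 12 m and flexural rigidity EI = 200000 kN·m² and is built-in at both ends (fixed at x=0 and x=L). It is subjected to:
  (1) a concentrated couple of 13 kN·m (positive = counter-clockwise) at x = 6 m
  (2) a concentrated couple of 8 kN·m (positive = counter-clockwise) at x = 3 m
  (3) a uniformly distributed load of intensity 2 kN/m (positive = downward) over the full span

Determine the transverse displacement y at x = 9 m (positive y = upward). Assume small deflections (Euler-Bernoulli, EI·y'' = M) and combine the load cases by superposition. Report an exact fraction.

Load 1 — applied couple M₀=13 kN·m at a=6 m (b=L-a=6):
  y_1 = (R_Ax³/6 - M_Ax²/2 - M₀(x-a)²/2)/EI  [x>a] with R_A=13/8, M_A=13/4 = ((13/8)·9³/6 - (13/4)·9²/2 - 13·(9-6)²/2)/200000 = 117/3200000 m
Load 2 — applied couple M₀=8 kN·m at a=3 m (b=L-a=9):
  y_2 = (R_Ax³/6 - M_Ax²/2 - M₀(x-a)²/2)/EI  [x>a] with R_A=3/4, M_A=-3/2 = ((3/4)·9³/6 - (-3/2)·9²/2 - 8·(9-3)²/2)/200000 = 63/1600000 m
Load 3 — uniform load w=2 kN/m over full span:
  y_3 = -wx²(L-x)²/(24EI) = -2·9²·(12-9)²/(24·200000) = -243/800000 m
Superposition: y = Σ y_i = -729/3200000 m ≈ -0.000228 m

y(9) = -729/3200000 m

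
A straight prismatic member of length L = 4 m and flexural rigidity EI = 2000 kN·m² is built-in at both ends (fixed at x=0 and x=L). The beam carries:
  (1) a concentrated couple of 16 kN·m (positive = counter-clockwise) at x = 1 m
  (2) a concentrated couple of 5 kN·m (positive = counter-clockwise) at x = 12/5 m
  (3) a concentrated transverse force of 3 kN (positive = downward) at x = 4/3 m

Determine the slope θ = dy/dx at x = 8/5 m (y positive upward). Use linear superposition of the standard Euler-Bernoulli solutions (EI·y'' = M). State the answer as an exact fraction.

θ(8/5) = 14/46875 rad

Load 1 — applied couple M₀=16 kN·m at a=1 m (b=L-a=3):
  θ_1 = (R_Ax²/2 - M_Ax - M₀(x-a))/EI  [x>a] with R_A=9/2, M_A=-3 = ((9/2)·(8/5)²/2 - (-3)·(8/5) - 16·((8/5)-1))/2000 = 3/6250 rad
Load 2 — applied couple M₀=5 kN·m at a=12/5 m (b=L-a=8/5):
  θ_2 = (R_Ax²/2 - M_Ax)/EI  [x≤a] with R_A=9/5, M_A=8/5 = ((9/5)·(8/5)²/2 - (8/5)·(8/5))/2000 = -2/15625 rad
Load 3 — point force P=3 kN at a=4/3 m (b=L-a=8/3):
  θ_3 = Pa²(L-x)(2bL-(3b+a)(L-x))/(2L³EI)  [x>a] = 3·(4/3)²·(4-(8/5))·(2·(8/3)·4-(3·(8/3)+(4/3))·(4-(8/5)))/(2·4³·2000) = -1/18750 rad
Superposition: θ = Σ θ_i = 14/46875 rad ≈ 0.000299 rad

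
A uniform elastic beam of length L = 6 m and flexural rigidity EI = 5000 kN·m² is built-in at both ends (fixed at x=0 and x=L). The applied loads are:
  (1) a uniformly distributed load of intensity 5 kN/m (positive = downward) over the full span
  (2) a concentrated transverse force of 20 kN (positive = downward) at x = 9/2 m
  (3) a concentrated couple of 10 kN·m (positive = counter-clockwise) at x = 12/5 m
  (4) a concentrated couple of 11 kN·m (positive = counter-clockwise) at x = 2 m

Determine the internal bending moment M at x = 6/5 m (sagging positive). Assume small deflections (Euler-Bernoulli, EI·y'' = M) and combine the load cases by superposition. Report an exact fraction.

Load 1 — uniform load w=5 kN/m over full span:
  M_1 = wLx/2 - wL²/12 - wx²/2 = 5·6·(6/5)/2 - 5·6²/12 - 5·(6/5)²/2 = -3/5 kN·m
Load 2 — point force P=20 kN at a=9/2 m (b=L-a=3/2):
  M_2 = Pb²(3a+b)x/L³ - Pab²/L²  [x≤a] = 20·(3/2)²·(3·(9/2)+(3/2))·(6/5)/6³ - 20·(9/2)·(3/2)²/6² = -15/8 kN·m
Load 3 — applied couple M₀=10 kN·m at a=12/5 m (b=L-a=18/5):
  M_3 = R_Ax - M_A  [x≤a] with R_A=12/5, M_A=6/5 = (12/5)·(6/5) - (6/5) = 42/25 kN·m
Load 4 — applied couple M₀=11 kN·m at a=2 m (b=L-a=4):
  M_4 = R_Ax - M_A  [x≤a] with R_A=22/9, M_A=0 = (22/9)·(6/5) - 0 = 44/15 kN·m
Superposition: M = Σ M_i = 1283/600 kN·m ≈ 2.138333 kN·m

M(6/5) = 1283/600 kN·m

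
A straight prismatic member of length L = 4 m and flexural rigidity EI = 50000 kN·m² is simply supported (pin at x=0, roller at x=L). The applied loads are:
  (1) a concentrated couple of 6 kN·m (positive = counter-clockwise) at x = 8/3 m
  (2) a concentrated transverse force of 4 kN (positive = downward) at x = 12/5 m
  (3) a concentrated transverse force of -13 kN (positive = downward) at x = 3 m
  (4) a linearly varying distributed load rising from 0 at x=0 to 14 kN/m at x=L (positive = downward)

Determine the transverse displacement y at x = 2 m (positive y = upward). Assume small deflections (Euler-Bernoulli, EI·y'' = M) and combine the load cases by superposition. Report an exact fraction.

Load 1 — applied couple M₀=6 kN·m at a=8/3 m (b=L-a=4/3):
  y_1 = (M₀x³/(6L)+C₁x)/EI  [x≤a] with C₁=M₀(3b²-L²)/(6L)=-8/3 = (6·2³/(6·4)+(-8/3)·2)/50000 = -1/15000 m
Load 2 — point force P=4 kN at a=12/5 m (b=L-a=8/5):
  y_2 = -Pbx(L²-b²-x²)/(6LEI)  [x≤a] = -4·(8/5)·2·(4²-(8/5)²-2²)/(6·4·50000) = -118/1171875 m
Load 3 — point force P=-13 kN at a=3 m (b=L-a=1):
  y_3 = -Pbx(L²-b²-x²)/(6LEI)  [x≤a] = -(-13)·1·2·(4²-1²-2²)/(6·4·50000) = 143/600000 m
Load 4 — triangular load w₀=14 kN/m (0→w₀ over full span):
  y_4 = -w₀x(7L⁴-10L²x²+3x⁴)/(360LEI) = -14·2·(7·4⁴-10·4²·2²+3·2⁴)/(360·4·50000) = -7/15000 m
Superposition: y = Σ y_i = -29677/75000000 m ≈ -0.000396 m

y(2) = -29677/75000000 m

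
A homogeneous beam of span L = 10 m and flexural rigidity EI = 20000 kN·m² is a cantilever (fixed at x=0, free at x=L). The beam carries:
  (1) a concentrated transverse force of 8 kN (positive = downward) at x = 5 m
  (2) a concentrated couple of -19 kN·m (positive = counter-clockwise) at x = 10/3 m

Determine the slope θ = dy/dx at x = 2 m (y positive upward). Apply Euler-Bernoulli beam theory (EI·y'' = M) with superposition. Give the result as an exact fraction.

θ(2) = -51/10000 rad

Load 1 — point force P=8 kN at a=5 m (b=L-a=5):
  θ_1 = -Px(2a-x)/(2EI)  [x≤a] = -8·2·(2·5-2)/(2·20000) = -2/625 rad
Load 2 — applied couple M₀=-19 kN·m at a=10/3 m (b=L-a=20/3):
  θ_2 = M₀x/EI  [x≤a] = (-19)·2/20000 = -19/10000 rad
Superposition: θ = Σ θ_i = -51/10000 rad ≈ -0.005100 rad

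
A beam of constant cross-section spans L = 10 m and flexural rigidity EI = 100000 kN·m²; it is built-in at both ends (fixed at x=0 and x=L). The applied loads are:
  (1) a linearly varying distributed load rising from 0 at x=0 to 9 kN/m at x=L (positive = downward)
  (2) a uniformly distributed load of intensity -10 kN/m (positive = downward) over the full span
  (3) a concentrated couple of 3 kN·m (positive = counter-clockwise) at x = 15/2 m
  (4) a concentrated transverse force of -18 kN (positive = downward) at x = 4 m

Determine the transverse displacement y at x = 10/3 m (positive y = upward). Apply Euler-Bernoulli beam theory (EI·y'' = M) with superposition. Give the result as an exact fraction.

Load 1 — triangular load w₀=9 kN/m (0→w₀ over full span):
  y_1 = -w₀x²(L-x)²(x+2L)/(120LEI) = -9·(10/3)²·(10-(10/3))²·((10/3)+2·10)/(120·10·100000) = -7/8100 m
Load 2 — uniform load w=-10 kN/m over full span:
  y_2 = -wx²(L-x)²/(24EI) = -(-10)·(10/3)²·(10-(10/3))²/(24·100000) = 1/486 m
Load 3 — applied couple M₀=3 kN·m at a=15/2 m (b=L-a=5/2):
  y_3 = (R_Ax³/6 - M_Ax²/2)/EI  [x≤a] with R_A=27/80, M_A=15/16 = ((27/80)·(10/3)³/6 - (15/16)·(10/3)²/2)/100000 = -1/32000 m
Load 4 — point force P=-18 kN at a=4 m (b=L-a=6):
  y_4 = -Pb²x²(3aL-(3a+b)x)/(6L³EI)  [x≤a] = -(-18)·6²·(10/3)²·(3·4·10-(3·4+6)·(10/3))/(6·10³·100000) = 9/12500 m
Superposition: y = Σ y_i = 365893/194400000 m ≈ 0.001882 m

y(10/3) = 365893/194400000 m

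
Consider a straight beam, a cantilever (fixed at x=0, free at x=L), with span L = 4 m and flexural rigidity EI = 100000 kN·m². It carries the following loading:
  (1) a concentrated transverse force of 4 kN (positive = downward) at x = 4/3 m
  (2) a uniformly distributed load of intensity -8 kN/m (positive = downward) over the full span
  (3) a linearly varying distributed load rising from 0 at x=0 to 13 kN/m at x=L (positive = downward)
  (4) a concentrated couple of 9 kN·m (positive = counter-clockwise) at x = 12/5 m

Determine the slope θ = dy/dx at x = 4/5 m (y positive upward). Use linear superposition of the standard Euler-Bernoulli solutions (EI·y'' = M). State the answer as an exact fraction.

Load 1 — point force P=4 kN at a=4/3 m (b=L-a=8/3):
  θ_1 = -Px(2a-x)/(2EI)  [x≤a] = -4·(4/5)·(2·(4/3)-(4/5))/(2·100000) = -7/234375 rad
Load 2 — uniform load w=-8 kN/m over full span:
  θ_2 = -wx(x²-3Lx+3L²)/(6EI) = -(-8)·(4/5)·((4/5)²-3·4·(4/5)+3·4²)/(6·100000) = 488/1171875 rad
Load 3 — triangular load w₀=13 kN/m (0→w₀ over full span):
  θ_3 = (w₀Lx²/4-w₀L²x/3-w₀x⁴/(24L))/EI = (13·4·(4/5)²/4-13·4²·(4/5)/3-13·(4/5)⁴/(24·4))/100000 = -11063/23437500 rad
Load 4 — applied couple M₀=9 kN·m at a=12/5 m (b=L-a=8/5):
  θ_4 = M₀x/EI  [x≤a] = 9·(4/5)/100000 = 9/125000 rad
Superposition: θ = Σ θ_i = -631/46875000 rad ≈ -0.000013 rad

θ(4/5) = -631/46875000 rad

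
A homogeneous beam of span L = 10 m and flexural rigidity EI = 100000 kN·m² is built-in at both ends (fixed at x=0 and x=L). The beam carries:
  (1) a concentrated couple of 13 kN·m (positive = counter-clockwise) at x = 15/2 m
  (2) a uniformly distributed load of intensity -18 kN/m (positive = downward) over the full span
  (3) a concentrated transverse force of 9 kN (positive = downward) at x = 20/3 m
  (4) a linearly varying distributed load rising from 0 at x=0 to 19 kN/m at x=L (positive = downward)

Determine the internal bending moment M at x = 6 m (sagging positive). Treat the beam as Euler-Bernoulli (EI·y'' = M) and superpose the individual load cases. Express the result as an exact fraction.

M(6) = -235/16 kN·m

Load 1 — applied couple M₀=13 kN·m at a=15/2 m (b=L-a=5/2):
  M_1 = R_Ax - M_A  [x≤a] with R_A=117/80, M_A=65/16 = (117/80)·6 - (65/16) = 377/80 kN·m
Load 2 — uniform load w=-18 kN/m over full span:
  M_2 = wLx/2 - wL²/12 - wx²/2 = (-18)·10·6/2 - (-18)·10²/12 - (-18)·6²/2 = -66 kN·m
Load 3 — point force P=9 kN at a=20/3 m (b=L-a=10/3):
  M_3 = Pb²(3a+b)x/L³ - Pab²/L²  [x≤a] = 9·(10/3)²·(3·(20/3)+(10/3))·6/10³ - 9·(20/3)·(10/3)²/10² = 22/3 kN·m
Load 4 — triangular load w₀=19 kN/m (0→w₀ over full span):
  M_4 = 3w₀Lx/20 - w₀L²/30 - w₀x³/(6L) = 3·19·10·6/20 - 19·10²/30 - 19·6³/(6·10) = 589/15 kN·m
Superposition: M = Σ M_i = -235/16 kN·m ≈ -14.687500 kN·m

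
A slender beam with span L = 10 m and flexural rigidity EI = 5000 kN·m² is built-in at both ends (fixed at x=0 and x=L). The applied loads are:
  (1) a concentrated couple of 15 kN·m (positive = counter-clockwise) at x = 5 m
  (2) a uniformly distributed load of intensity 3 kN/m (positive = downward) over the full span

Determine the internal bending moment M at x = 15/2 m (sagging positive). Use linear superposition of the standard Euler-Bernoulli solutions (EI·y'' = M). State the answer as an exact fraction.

M(15/2) = 5/4 kN·m

Load 1 — applied couple M₀=15 kN·m at a=5 m (b=L-a=5):
  M_1 = R_Ax - M_A - M₀  [x>a] with R_A=9/4, M_A=15/4 = (9/4)·(15/2) - (15/4) - 15 = -15/8 kN·m
Load 2 — uniform load w=3 kN/m over full span:
  M_2 = wLx/2 - wL²/12 - wx²/2 = 3·10·(15/2)/2 - 3·10²/12 - 3·(15/2)²/2 = 25/8 kN·m
Superposition: M = Σ M_i = 5/4 kN·m ≈ 1.250000 kN·m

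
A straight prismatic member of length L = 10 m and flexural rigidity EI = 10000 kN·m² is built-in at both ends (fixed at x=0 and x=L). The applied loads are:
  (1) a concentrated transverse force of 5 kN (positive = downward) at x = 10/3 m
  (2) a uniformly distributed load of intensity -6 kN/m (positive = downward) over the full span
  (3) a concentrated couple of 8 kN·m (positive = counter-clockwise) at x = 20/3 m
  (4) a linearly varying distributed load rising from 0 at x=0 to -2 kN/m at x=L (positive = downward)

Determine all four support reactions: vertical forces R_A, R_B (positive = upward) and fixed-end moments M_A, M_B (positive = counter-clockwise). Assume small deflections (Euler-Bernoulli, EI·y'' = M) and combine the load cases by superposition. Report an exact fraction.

Load 1 — point force P=5 kN at a=10/3 m (b=L-a=20/3):
  R_A = Pb²(3a+b)/L³ = 5·(20/3)²·(3·(10/3)+(20/3))/10³ = 100/27 kN
  M_A = Pab²/L² = 5·(10/3)·(20/3)²/10² = 200/27 kN·m
  R_B = Pa²(a+3b)/L³ = 5·(10/3)²·((10/3)+3·(20/3))/10³ = 35/27 kN
  M_B = -Pa²b/L² = -5·(10/3)²·(20/3)/10² = -100/27 kN·m
Load 2 — uniform load w=-6 kN/m over full span:
  R_A = wL/2 = (-6)·10/2 = -30 kN
  M_A = wL²/12 = (-6)·10²/12 = -50 kN·m
  R_B = wL/2 = (-6)·10/2 = -30 kN
  M_B = -wL²/12 = -(-6)·10²/12 = 50 kN·m
Load 3 — applied couple M₀=8 kN·m at a=20/3 m (b=L-a=10/3):
  R_A = 6M₀ab/L³ = 6·8·(20/3)·(10/3)/10³ = 16/15 kN
  M_A = M₀b(2a-b)/L² = 8·(10/3)·(2·(20/3)-(10/3))/10² = 8/3 kN·m
  R_B = -6M₀ab/L³ = -6·8·(20/3)·(10/3)/10³ = -16/15 kN
  M_B = M₀a(2b-a)/L² = 8·(20/3)·(2·(10/3)-(20/3))/10² = 0 kN·m
Load 4 — triangular load w₀=-2 kN/m (0→w₀ over full span):
  R_A = 3w₀L/20 = 3·(-2)·10/20 = -3 kN
  M_A = w₀L²/30 = (-2)·10²/30 = -20/3 kN·m
  R_B = 7w₀L/20 = 7·(-2)·10/20 = -7 kN
  M_B = -w₀L²/20 = -(-2)·10²/20 = 10 kN·m
Superposition: R_A = -3811/135 kN, M_A = -1258/27 kN·m, R_B = -4964/135 kN, M_B = 1520/27 kN·m

R_A = -3811/135 kN, M_A = -1258/27 kN·m, R_B = -4964/135 kN, M_B = 1520/27 kN·m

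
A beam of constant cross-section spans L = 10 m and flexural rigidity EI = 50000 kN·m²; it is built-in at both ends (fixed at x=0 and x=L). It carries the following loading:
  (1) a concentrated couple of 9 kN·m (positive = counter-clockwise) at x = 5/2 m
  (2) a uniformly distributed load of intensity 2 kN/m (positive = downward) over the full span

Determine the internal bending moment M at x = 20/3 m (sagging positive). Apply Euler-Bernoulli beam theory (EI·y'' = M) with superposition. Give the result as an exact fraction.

M(20/3) = 719/144 kN·m

Load 1 — applied couple M₀=9 kN·m at a=5/2 m (b=L-a=15/2):
  M_1 = R_Ax - M_A - M₀  [x>a] with R_A=81/80, M_A=-27/16 = (81/80)·(20/3) - (-27/16) - 9 = -9/16 kN·m
Load 2 — uniform load w=2 kN/m over full span:
  M_2 = wLx/2 - wL²/12 - wx²/2 = 2·10·(20/3)/2 - 2·10²/12 - 2·(20/3)²/2 = 50/9 kN·m
Superposition: M = Σ M_i = 719/144 kN·m ≈ 4.993056 kN·m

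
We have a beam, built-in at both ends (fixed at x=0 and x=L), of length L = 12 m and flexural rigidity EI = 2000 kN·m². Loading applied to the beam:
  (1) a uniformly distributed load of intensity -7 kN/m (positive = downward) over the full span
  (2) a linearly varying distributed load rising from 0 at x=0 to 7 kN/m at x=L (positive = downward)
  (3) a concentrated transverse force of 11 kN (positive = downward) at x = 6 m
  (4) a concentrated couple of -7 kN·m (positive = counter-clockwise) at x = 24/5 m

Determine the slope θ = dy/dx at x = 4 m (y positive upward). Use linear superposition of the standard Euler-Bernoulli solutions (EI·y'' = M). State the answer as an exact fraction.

Load 1 — uniform load w=-7 kN/m over full span:
  θ_1 = -wx(L-x)(L-2x)/(12EI) = -(-7)·4·(12-4)·(12-2·4)/(12·2000) = 14/375 rad
Load 2 — triangular load w₀=7 kN/m (0→w₀ over full span):
  θ_2 = -w₀(2x(L-x)(L-2x)(x+2L)+x²(L-x)²)/(120LEI) = -7·(2·4·(12-4)·(12-2·4)·(4+2·12)+4²·(12-4)²)/(120·12·2000) = -112/5625 rad
Load 3 — point force P=11 kN at a=6 m (b=L-a=6):
  θ_3 = -Pb²x(2aL-(3a+b)x)/(2L³EI)  [x≤a] = -11·6²·4·(2·6·12-(3·6+6)·4)/(2·12³·2000) = -11/1000 rad
Load 4 — applied couple M₀=-7 kN·m at a=24/5 m (b=L-a=36/5):
  θ_4 = (R_Ax²/2 - M_Ax)/EI  [x≤a] with R_A=-21/25, M_A=-21/25 = ((-21/25)·4²/2 - (-21/25)·4)/2000 = -21/12500 rad
Superposition: θ = Σ θ_i = 1067/225000 rad ≈ 0.004742 rad

θ(4) = 1067/225000 rad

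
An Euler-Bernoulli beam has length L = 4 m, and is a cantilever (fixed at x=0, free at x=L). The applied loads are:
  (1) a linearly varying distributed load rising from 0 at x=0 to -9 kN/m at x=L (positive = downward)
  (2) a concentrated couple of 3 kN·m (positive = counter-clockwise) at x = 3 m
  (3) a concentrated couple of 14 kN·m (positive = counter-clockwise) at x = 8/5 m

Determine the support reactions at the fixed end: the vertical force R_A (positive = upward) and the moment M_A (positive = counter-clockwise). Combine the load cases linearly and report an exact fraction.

R_A = -18 kN, M_A = -65 kN·m

Load 1 — triangular load w₀=-9 kN/m (0→w₀ over full span):
  R_A = w₀L/2 = (-9)·4/2 = -18 kN
  M_A = w₀L²/3 = (-9)·4²/3 = -48 kN·m
Load 2 — applied couple M₀=3 kN·m at a=3 m (b=L-a=1):
  R_A = 0 kN
  M_A = -M₀ = -3 kN·m
Load 3 — applied couple M₀=14 kN·m at a=8/5 m (b=L-a=12/5):
  R_A = 0 kN
  M_A = -M₀ = -14 kN·m
Superposition: R_A = -18 kN, M_A = -65 kN·m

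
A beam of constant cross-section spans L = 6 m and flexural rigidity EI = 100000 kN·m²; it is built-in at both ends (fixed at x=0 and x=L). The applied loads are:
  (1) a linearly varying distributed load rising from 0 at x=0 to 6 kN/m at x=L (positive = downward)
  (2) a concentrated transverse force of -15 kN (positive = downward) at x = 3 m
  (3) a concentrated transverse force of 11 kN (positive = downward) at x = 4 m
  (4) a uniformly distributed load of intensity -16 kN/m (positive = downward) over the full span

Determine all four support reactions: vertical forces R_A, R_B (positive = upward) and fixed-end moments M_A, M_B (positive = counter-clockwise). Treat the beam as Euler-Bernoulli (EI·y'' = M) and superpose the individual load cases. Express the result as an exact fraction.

R_A = -12757/270 kN, M_A = -8489/180 kN·m, R_B = -9383/270 kN, M_B = 6961/180 kN·m

Load 1 — triangular load w₀=6 kN/m (0→w₀ over full span):
  R_A = 3w₀L/20 = 3·6·6/20 = 27/5 kN
  M_A = w₀L²/30 = 6·6²/30 = 36/5 kN·m
  R_B = 7w₀L/20 = 7·6·6/20 = 63/5 kN
  M_B = -w₀L²/20 = -6·6²/20 = -54/5 kN·m
Load 2 — point force P=-15 kN at a=3 m (b=L-a=3):
  R_A = Pb²(3a+b)/L³ = (-15)·3²·(3·3+3)/6³ = -15/2 kN
  M_A = Pab²/L² = (-15)·3·3²/6² = -45/4 kN·m
  R_B = Pa²(a+3b)/L³ = (-15)·3²·(3+3·3)/6³ = -15/2 kN
  M_B = -Pa²b/L² = -(-15)·3²·3/6² = 45/4 kN·m
Load 3 — point force P=11 kN at a=4 m (b=L-a=2):
  R_A = Pb²(3a+b)/L³ = 11·2²·(3·4+2)/6³ = 77/27 kN
  M_A = Pab²/L² = 11·4·2²/6² = 44/9 kN·m
  R_B = Pa²(a+3b)/L³ = 11·4²·(4+3·2)/6³ = 220/27 kN
  M_B = -Pa²b/L² = -11·4²·2/6² = -88/9 kN·m
Load 4 — uniform load w=-16 kN/m over full span:
  R_A = wL/2 = (-16)·6/2 = -48 kN
  M_A = wL²/12 = (-16)·6²/12 = -48 kN·m
  R_B = wL/2 = (-16)·6/2 = -48 kN
  M_B = -wL²/12 = -(-16)·6²/12 = 48 kN·m
Superposition: R_A = -12757/270 kN, M_A = -8489/180 kN·m, R_B = -9383/270 kN, M_B = 6961/180 kN·m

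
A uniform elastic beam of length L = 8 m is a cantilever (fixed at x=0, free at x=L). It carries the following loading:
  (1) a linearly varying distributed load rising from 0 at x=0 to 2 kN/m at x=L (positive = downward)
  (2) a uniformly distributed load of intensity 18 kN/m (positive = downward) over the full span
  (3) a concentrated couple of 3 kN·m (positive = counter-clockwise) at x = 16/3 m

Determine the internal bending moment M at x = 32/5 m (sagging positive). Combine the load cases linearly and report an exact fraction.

M(32/5) = -9536/375 kN·m

Load 1 — triangular load w₀=2 kN/m (0→w₀ over full span):
  M_1 = w₀Lx/2 - w₀L²/3 - w₀x³/(6L) = 2·8·(32/5)/2 - 2·8²/3 - 2·(32/5)³/(6·8) = -896/375 kN·m
Load 2 — uniform load w=18 kN/m over full span:
  M_2 = -w(L-x)²/2 = -18·(8-(32/5))²/2 = -576/25 kN·m
Load 3 — applied couple M₀=3 kN·m at a=16/3 m (b=L-a=8/3):
  M_3 = 0  [x>a] = 0 kN·m
Superposition: M = Σ M_i = -9536/375 kN·m ≈ -25.429333 kN·m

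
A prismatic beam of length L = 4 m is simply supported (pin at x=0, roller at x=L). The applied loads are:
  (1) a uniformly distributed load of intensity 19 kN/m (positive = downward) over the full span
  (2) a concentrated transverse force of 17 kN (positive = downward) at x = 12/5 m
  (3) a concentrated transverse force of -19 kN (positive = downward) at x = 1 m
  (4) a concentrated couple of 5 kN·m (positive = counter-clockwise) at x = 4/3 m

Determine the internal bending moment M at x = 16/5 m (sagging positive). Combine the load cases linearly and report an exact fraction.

Load 1 — uniform load w=19 kN/m over full span:
  M_1 = wx(L-x)/2 = 19·(16/5)·(4-(16/5))/2 = 608/25 kN·m
Load 2 — point force P=17 kN at a=12/5 m (b=L-a=8/5):
  M_2 = Pa(L-x)/L  [x>a] = 17·(12/5)·(4-(16/5))/4 = 204/25 kN·m
Load 3 — point force P=-19 kN at a=1 m (b=L-a=3):
  M_3 = Pa(L-x)/L  [x>a] = (-19)·1·(4-(16/5))/4 = -19/5 kN·m
Load 4 — applied couple M₀=5 kN·m at a=4/3 m (b=L-a=8/3):
  M_4 = M₀x/L - M₀  [x>a] = 5·(16/5)/4 - 5 = -1 kN·m
Superposition: M = Σ M_i = 692/25 kN·m ≈ 27.680000 kN·m

M(16/5) = 692/25 kN·m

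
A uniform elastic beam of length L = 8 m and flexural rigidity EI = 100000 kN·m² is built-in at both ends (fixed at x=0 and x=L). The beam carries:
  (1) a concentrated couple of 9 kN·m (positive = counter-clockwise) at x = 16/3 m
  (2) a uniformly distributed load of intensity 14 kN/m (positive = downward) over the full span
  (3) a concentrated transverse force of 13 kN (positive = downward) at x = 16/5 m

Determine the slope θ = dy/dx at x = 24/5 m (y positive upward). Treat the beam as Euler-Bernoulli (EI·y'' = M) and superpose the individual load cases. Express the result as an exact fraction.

Load 1 — applied couple M₀=9 kN·m at a=16/3 m (b=L-a=8/3):
  θ_1 = (R_Ax²/2 - M_Ax)/EI  [x≤a] with R_A=3/2, M_A=3 = ((3/2)·(24/5)²/2 - 3·(24/5))/100000 = 9/312500 rad
Load 2 — uniform load w=14 kN/m over full span:
  θ_2 = -wx(L-x)(L-2x)/(12EI) = -14·(24/5)·(8-(24/5))·(8-2·(24/5))/(12·100000) = 112/390625 rad
Load 3 — point force P=13 kN at a=16/5 m (b=L-a=24/5):
  θ_3 = Pa²(L-x)(2bL-(3b+a)(L-x))/(2L³EI)  [x>a] = 13·(16/5)²·(8-(24/5))·(2·(24/5)·8-(3·(24/5)+(16/5))·(8-(24/5)))/(2·8³·100000) = 832/9765625 rad
Superposition: θ = Σ θ_i = 15653/39062500 rad ≈ 0.000401 rad

θ(24/5) = 15653/39062500 rad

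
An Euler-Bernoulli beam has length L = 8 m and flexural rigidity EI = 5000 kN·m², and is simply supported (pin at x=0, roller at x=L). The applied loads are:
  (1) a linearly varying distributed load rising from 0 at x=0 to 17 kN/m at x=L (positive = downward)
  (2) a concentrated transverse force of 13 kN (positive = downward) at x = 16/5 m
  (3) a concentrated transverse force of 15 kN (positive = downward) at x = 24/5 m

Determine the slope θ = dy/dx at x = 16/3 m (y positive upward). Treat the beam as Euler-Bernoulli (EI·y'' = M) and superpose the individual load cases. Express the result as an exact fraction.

Load 1 — triangular load w₀=17 kN/m (0→w₀ over full span):
  θ_1 = -w₀(7L⁴-30L²x²+15x⁴)/(360LEI) = -17·(7·8⁴-30·8²·(16/3)²+15·(16/3)⁴)/(360·8·5000) = 12376/759375 rad
Load 2 — point force P=13 kN at a=16/5 m (b=L-a=24/5):
  θ_2 = -Pa(2L²-6Lx+3x²+a²)/(6LEI)  [x>a] = -13·(16/5)·(2·8²-6·8·(16/3)+3·(16/3)²+(16/5)²)/(6·8·5000) = 3952/703125 rad
Load 3 — point force P=15 kN at a=24/5 m (b=L-a=16/5):
  θ_3 = -Pa(2L²-6Lx+3x²+a²)/(6LEI)  [x>a] = -15·(24/5)·(2·8²-6·8·(16/3)+3·(16/3)²+(24/5)²)/(6·8·5000) = 92/15625 rad
Superposition: θ = Σ θ_i = 527884/18984375 rad ≈ 0.027806 rad

θ(16/3) = 527884/18984375 rad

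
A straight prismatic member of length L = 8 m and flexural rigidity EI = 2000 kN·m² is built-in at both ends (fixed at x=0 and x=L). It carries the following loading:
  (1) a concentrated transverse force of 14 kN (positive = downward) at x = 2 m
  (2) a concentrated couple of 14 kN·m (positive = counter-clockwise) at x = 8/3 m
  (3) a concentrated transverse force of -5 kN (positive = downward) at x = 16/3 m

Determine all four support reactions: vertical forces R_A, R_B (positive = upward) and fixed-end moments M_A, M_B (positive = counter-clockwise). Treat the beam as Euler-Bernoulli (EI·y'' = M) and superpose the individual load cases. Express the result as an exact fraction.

R_A = 5551/432 kN, M_A = 1381/108 kN·m, R_B = -1663/432 kN, M_B = 577/108 kN·m

Load 1 — point force P=14 kN at a=2 m (b=L-a=6):
  R_A = Pb²(3a+b)/L³ = 14·6²·(3·2+6)/8³ = 189/16 kN
  M_A = Pab²/L² = 14·2·6²/8² = 63/4 kN·m
  R_B = Pa²(a+3b)/L³ = 14·2²·(2+3·6)/8³ = 35/16 kN
  M_B = -Pa²b/L² = -14·2²·6/8² = -21/4 kN·m
Load 2 — applied couple M₀=14 kN·m at a=8/3 m (b=L-a=16/3):
  R_A = 6M₀ab/L³ = 6·14·(8/3)·(16/3)/8³ = 7/3 kN
  M_A = M₀b(2a-b)/L² = 14·(16/3)·(2·(8/3)-(16/3))/8² = 0 kN·m
  R_B = -6M₀ab/L³ = -6·14·(8/3)·(16/3)/8³ = -7/3 kN
  M_B = M₀a(2b-a)/L² = 14·(8/3)·(2·(16/3)-(8/3))/8² = 14/3 kN·m
Load 3 — point force P=-5 kN at a=16/3 m (b=L-a=8/3):
  R_A = Pb²(3a+b)/L³ = (-5)·(8/3)²·(3·(16/3)+(8/3))/8³ = -35/27 kN
  M_A = Pab²/L² = (-5)·(16/3)·(8/3)²/8² = -80/27 kN·m
  R_B = Pa²(a+3b)/L³ = (-5)·(16/3)²·((16/3)+3·(8/3))/8³ = -100/27 kN
  M_B = -Pa²b/L² = -(-5)·(16/3)²·(8/3)/8² = 160/27 kN·m
Superposition: R_A = 5551/432 kN, M_A = 1381/108 kN·m, R_B = -1663/432 kN, M_B = 577/108 kN·m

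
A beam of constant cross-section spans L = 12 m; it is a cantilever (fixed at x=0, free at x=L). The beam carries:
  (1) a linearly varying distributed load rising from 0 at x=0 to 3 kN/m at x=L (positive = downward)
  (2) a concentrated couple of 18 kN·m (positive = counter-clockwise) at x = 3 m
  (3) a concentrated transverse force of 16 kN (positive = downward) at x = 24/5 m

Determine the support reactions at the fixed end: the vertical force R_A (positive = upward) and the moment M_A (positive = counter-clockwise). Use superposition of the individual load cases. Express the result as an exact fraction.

R_A = 34 kN, M_A = 1014/5 kN·m

Load 1 — triangular load w₀=3 kN/m (0→w₀ over full span):
  R_A = w₀L/2 = 3·12/2 = 18 kN
  M_A = w₀L²/3 = 3·12²/3 = 144 kN·m
Load 2 — applied couple M₀=18 kN·m at a=3 m (b=L-a=9):
  R_A = 0 kN
  M_A = -M₀ = -18 kN·m
Load 3 — point force P=16 kN at a=24/5 m (b=L-a=36/5):
  R_A = P = 16 kN
  M_A = Pa = 16·(24/5) = 384/5 kN·m
Superposition: R_A = 34 kN, M_A = 1014/5 kN·m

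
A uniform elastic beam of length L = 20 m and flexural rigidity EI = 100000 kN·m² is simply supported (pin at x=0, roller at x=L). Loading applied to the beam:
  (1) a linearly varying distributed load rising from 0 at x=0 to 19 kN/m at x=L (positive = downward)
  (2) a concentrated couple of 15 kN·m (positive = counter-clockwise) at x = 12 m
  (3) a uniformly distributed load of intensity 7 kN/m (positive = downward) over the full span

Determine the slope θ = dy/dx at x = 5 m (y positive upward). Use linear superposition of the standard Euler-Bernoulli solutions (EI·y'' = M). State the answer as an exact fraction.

θ(5) = -1097113/28800000 rad

Load 1 — triangular load w₀=19 kN/m (0→w₀ over full span):
  θ_1 = -w₀(7L⁴-30L²x²+15x⁴)/(360LEI) = -19·(7·20⁴-30·20²·5²+15·5⁴)/(360·20·100000) = -25213/1152000 rad
Load 2 — applied couple M₀=15 kN·m at a=12 m (b=L-a=8):
  θ_2 = (M₀x²/(2L)+C₁)/EI  [x≤a] with C₁=M₀(3b²-L²)/(6L)=-26 = (15·5²/(2·20)+(-26))/100000 = -133/800000 rad
Load 3 — uniform load w=7 kN/m over full span:
  θ_3 = -w(L³-6Lx²+4x³)/(24EI) = -7·(20³-6·20·5²+4·5³)/(24·100000) = -77/4800 rad
Superposition: θ = Σ θ_i = -1097113/28800000 rad ≈ -0.038094 rad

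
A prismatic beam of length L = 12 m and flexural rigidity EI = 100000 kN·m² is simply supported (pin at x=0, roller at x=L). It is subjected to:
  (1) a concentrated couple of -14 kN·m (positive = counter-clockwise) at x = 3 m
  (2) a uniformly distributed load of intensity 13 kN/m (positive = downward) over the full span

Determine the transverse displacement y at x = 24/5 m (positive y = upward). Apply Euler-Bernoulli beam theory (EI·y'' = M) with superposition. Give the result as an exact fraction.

y(24/5) = -2146167/62500000 m

Load 1 — applied couple M₀=-14 kN·m at a=3 m (b=L-a=9):
  y_1 = (M₀x³/(6L)-M₀(x-a)²/2+C₁x)/EI  [x>a] with C₁=M₀(3b²-L²)/(6L)=-77/4 = ((-14)·(24/5)³/(6·12)-(-14)·((24/5)-3)²/2+(-77/4)·(24/5))/100000 = -11403/12500000 m
Load 2 — uniform load w=13 kN/m over full span:
  y_2 = -wx(L³-2Lx²+x³)/(24EI) = -13·(24/5)·(12³-2·12·(24/5)²+(24/5)³)/(24·100000) = -65286/1953125 m
Superposition: y = Σ y_i = -2146167/62500000 m ≈ -0.034339 m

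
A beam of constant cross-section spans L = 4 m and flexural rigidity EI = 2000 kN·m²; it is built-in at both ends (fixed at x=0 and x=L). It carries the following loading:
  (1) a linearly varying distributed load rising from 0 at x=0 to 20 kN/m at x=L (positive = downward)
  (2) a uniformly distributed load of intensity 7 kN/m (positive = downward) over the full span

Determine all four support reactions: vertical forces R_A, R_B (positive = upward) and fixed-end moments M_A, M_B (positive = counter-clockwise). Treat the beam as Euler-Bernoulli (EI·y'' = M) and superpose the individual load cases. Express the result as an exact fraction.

R_A = 26 kN, M_A = 20 kN·m, R_B = 42 kN, M_B = -76/3 kN·m

Load 1 — triangular load w₀=20 kN/m (0→w₀ over full span):
  R_A = 3w₀L/20 = 3·20·4/20 = 12 kN
  M_A = w₀L²/30 = 20·4²/30 = 32/3 kN·m
  R_B = 7w₀L/20 = 7·20·4/20 = 28 kN
  M_B = -w₀L²/20 = -20·4²/20 = -16 kN·m
Load 2 — uniform load w=7 kN/m over full span:
  R_A = wL/2 = 7·4/2 = 14 kN
  M_A = wL²/12 = 7·4²/12 = 28/3 kN·m
  R_B = wL/2 = 7·4/2 = 14 kN
  M_B = -wL²/12 = -7·4²/12 = -28/3 kN·m
Superposition: R_A = 26 kN, M_A = 20 kN·m, R_B = 42 kN, M_B = -76/3 kN·m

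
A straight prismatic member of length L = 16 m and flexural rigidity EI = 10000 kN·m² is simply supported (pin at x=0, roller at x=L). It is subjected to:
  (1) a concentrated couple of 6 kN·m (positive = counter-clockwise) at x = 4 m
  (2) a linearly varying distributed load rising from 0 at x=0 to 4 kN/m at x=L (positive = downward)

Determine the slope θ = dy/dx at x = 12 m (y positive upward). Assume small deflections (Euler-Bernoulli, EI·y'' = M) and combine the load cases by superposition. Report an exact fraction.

θ(12) = 5027/225000 rad

Load 1 — applied couple M₀=6 kN·m at a=4 m (b=L-a=12):
  θ_1 = (M₀x²/(2L)-M₀(x-a)+C₁)/EI  [x>a] with C₁=M₀(3b²-L²)/(6L)=11 = (6·12²/(2·16)-6·(12-4)+11)/10000 = -1/1000 rad
Load 2 — triangular load w₀=4 kN/m (0→w₀ over full span):
  θ_2 = -w₀(7L⁴-30L²x²+15x⁴)/(360LEI) = -4·(7·16⁴-30·16²·12²+15·12⁴)/(360·16·10000) = 1313/56250 rad
Superposition: θ = Σ θ_i = 5027/225000 rad ≈ 0.022342 rad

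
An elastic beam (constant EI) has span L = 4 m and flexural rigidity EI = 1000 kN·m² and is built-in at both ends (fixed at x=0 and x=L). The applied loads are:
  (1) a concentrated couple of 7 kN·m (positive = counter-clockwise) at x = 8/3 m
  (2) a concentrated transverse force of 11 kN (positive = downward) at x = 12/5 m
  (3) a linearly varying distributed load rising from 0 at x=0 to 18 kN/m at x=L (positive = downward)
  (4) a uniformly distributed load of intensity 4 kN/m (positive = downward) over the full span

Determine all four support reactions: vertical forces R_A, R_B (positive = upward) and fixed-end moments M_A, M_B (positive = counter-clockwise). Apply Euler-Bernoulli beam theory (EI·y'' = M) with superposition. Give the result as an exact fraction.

R_A = 9377/375 kN, M_A = 8059/375 kN·m, R_B = 14248/375 kN, M_B = -9776/375 kN·m

Load 1 — applied couple M₀=7 kN·m at a=8/3 m (b=L-a=4/3):
  R_A = 6M₀ab/L³ = 6·7·(8/3)·(4/3)/4³ = 7/3 kN
  M_A = M₀b(2a-b)/L² = 7·(4/3)·(2·(8/3)-(4/3))/4² = 7/3 kN·m
  R_B = -6M₀ab/L³ = -6·7·(8/3)·(4/3)/4³ = -7/3 kN
  M_B = M₀a(2b-a)/L² = 7·(8/3)·(2·(4/3)-(8/3))/4² = 0 kN·m
Load 2 — point force P=11 kN at a=12/5 m (b=L-a=8/5):
  R_A = Pb²(3a+b)/L³ = 11·(8/5)²·(3·(12/5)+(8/5))/4³ = 484/125 kN
  M_A = Pab²/L² = 11·(12/5)·(8/5)²/4² = 528/125 kN·m
  R_B = Pa²(a+3b)/L³ = 11·(12/5)²·((12/5)+3·(8/5))/4³ = 891/125 kN
  M_B = -Pa²b/L² = -11·(12/5)²·(8/5)/4² = -792/125 kN·m
Load 3 — triangular load w₀=18 kN/m (0→w₀ over full span):
  R_A = 3w₀L/20 = 3·18·4/20 = 54/5 kN
  M_A = w₀L²/30 = 18·4²/30 = 48/5 kN·m
  R_B = 7w₀L/20 = 7·18·4/20 = 126/5 kN
  M_B = -w₀L²/20 = -18·4²/20 = -72/5 kN·m
Load 4 — uniform load w=4 kN/m over full span:
  R_A = wL/2 = 4·4/2 = 8 kN
  M_A = wL²/12 = 4·4²/12 = 16/3 kN·m
  R_B = wL/2 = 4·4/2 = 8 kN
  M_B = -wL²/12 = -4·4²/12 = -16/3 kN·m
Superposition: R_A = 9377/375 kN, M_A = 8059/375 kN·m, R_B = 14248/375 kN, M_B = -9776/375 kN·m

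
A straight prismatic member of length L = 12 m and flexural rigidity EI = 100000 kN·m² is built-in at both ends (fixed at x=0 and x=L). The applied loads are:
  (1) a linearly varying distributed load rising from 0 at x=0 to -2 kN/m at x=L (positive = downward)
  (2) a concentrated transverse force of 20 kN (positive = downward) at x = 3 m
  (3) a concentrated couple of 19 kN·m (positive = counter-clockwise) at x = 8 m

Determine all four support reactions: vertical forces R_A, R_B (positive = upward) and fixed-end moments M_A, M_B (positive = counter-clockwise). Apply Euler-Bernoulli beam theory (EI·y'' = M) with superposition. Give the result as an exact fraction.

R_A = 5539/360 kN, M_A = 1829/60 kN·m, R_B = -2659/360 kN, M_B = 63/20 kN·m

Load 1 — triangular load w₀=-2 kN/m (0→w₀ over full span):
  R_A = 3w₀L/20 = 3·(-2)·12/20 = -18/5 kN
  M_A = w₀L²/30 = (-2)·12²/30 = -48/5 kN·m
  R_B = 7w₀L/20 = 7·(-2)·12/20 = -42/5 kN
  M_B = -w₀L²/20 = -(-2)·12²/20 = 72/5 kN·m
Load 2 — point force P=20 kN at a=3 m (b=L-a=9):
  R_A = Pb²(3a+b)/L³ = 20·9²·(3·3+9)/12³ = 135/8 kN
  M_A = Pab²/L² = 20·3·9²/12² = 135/4 kN·m
  R_B = Pa²(a+3b)/L³ = 20·3²·(3+3·9)/12³ = 25/8 kN
  M_B = -Pa²b/L² = -20·3²·9/12² = -45/4 kN·m
Load 3 — applied couple M₀=19 kN·m at a=8 m (b=L-a=4):
  R_A = 6M₀ab/L³ = 6·19·8·4/12³ = 19/9 kN
  M_A = M₀b(2a-b)/L² = 19·4·(2·8-4)/12² = 19/3 kN·m
  R_B = -6M₀ab/L³ = -6·19·8·4/12³ = -19/9 kN
  M_B = M₀a(2b-a)/L² = 19·8·(2·4-8)/12² = 0 kN·m
Superposition: R_A = 5539/360 kN, M_A = 1829/60 kN·m, R_B = -2659/360 kN, M_B = 63/20 kN·m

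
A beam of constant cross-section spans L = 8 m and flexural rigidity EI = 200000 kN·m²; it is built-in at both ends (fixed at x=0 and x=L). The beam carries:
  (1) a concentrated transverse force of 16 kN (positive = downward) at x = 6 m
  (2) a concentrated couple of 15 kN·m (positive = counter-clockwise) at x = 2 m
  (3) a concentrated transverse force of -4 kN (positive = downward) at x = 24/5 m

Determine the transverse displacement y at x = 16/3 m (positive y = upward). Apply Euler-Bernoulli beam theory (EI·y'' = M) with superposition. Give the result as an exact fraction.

Load 1 — point force P=16 kN at a=6 m (b=L-a=2):
  y_1 = -Pb²x²(3aL-(3a+b)x)/(6L³EI)  [x≤a] = -16·2²·(16/3)²·(3·6·8-(3·6+2)·(16/3))/(6·8³·200000) = -28/253125 m
Load 2 — applied couple M₀=15 kN·m at a=2 m (b=L-a=6):
  y_2 = (R_Ax³/6 - M_Ax²/2 - M₀(x-a)²/2)/EI  [x>a] with R_A=135/64, M_A=-45/16 = ((135/64)·(16/3)³/6 - (-45/16)·(16/3)²/2 - 15·((16/3)-2)²/2)/200000 = 1/20000 m
Load 3 — point force P=-4 kN at a=24/5 m (b=L-a=16/5):
  y_3 = -Pa²(L-x)²(3bL-(3b+a)(L-x))/(6L³EI)  [x>a] = -(-4)·(24/5)²·(8-(16/3))²·(3·(16/5)·8-(3·(16/5)+(24/5))·(8-(16/3)))/(6·8³·200000) = 16/390625 m
Superposition: y = Σ y_i = -19903/1012500000 m ≈ -0.000020 m

y(16/3) = -19903/1012500000 m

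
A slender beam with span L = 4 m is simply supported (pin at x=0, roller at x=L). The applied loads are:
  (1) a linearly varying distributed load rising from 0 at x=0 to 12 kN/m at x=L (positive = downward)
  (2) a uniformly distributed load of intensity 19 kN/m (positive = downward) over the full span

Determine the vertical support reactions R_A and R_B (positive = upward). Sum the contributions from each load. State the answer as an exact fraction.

R_A = 46 kN, R_B = 54 kN

Load 1 — triangular load w₀=12 kN/m (0→w₀ over full span):
  R_A = w₀L/6 = 12·4/6 = 8 kN
  R_B = w₀L/3 = 12·4/3 = 16 kN
Load 2 — uniform load w=19 kN/m over full span:
  R_A = wL/2 = 19·4/2 = 38 kN
  R_B = wL/2 = 19·4/2 = 38 kN
Superposition: R_A = 46 kN, R_B = 54 kN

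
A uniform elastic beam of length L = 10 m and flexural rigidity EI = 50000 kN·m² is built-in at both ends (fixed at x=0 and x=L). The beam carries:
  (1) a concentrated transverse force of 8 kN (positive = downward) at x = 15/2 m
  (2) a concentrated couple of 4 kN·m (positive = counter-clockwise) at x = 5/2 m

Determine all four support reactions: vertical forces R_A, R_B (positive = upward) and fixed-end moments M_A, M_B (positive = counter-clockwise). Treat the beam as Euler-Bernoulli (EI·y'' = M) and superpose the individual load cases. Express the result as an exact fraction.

Load 1 — point force P=8 kN at a=15/2 m (b=L-a=5/2):
  R_A = Pb²(3a+b)/L³ = 8·(5/2)²·(3·(15/2)+(5/2))/10³ = 5/4 kN
  M_A = Pab²/L² = 8·(15/2)·(5/2)²/10² = 15/4 kN·m
  R_B = Pa²(a+3b)/L³ = 8·(15/2)²·((15/2)+3·(5/2))/10³ = 27/4 kN
  M_B = -Pa²b/L² = -8·(15/2)²·(5/2)/10² = -45/4 kN·m
Load 2 — applied couple M₀=4 kN·m at a=5/2 m (b=L-a=15/2):
  R_A = 6M₀ab/L³ = 6·4·(5/2)·(15/2)/10³ = 9/20 kN
  M_A = M₀b(2a-b)/L² = 4·(15/2)·(2·(5/2)-(15/2))/10² = -3/4 kN·m
  R_B = -6M₀ab/L³ = -6·4·(5/2)·(15/2)/10³ = -9/20 kN
  M_B = M₀a(2b-a)/L² = 4·(5/2)·(2·(15/2)-(5/2))/10² = 5/4 kN·m
Superposition: R_A = 17/10 kN, M_A = 3 kN·m, R_B = 63/10 kN, M_B = -10 kN·m

R_A = 17/10 kN, M_A = 3 kN·m, R_B = 63/10 kN, M_B = -10 kN·m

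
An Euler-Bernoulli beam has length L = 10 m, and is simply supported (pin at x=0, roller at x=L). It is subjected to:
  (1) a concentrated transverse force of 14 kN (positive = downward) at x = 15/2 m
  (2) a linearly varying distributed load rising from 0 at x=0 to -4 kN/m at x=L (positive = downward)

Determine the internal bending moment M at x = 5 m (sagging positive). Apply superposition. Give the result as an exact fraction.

M(5) = -15/2 kN·m

Load 1 — point force P=14 kN at a=15/2 m (b=L-a=5/2):
  M_1 = Pbx/L  [x≤a] = 14·(5/2)·5/10 = 35/2 kN·m
Load 2 — triangular load w₀=-4 kN/m (0→w₀ over full span):
  M_2 = w₀Lx/6 - w₀x³/(6L) = (-4)·10·5/6 - (-4)·5³/(6·10) = -25 kN·m
Superposition: M = Σ M_i = -15/2 kN·m ≈ -7.500000 kN·m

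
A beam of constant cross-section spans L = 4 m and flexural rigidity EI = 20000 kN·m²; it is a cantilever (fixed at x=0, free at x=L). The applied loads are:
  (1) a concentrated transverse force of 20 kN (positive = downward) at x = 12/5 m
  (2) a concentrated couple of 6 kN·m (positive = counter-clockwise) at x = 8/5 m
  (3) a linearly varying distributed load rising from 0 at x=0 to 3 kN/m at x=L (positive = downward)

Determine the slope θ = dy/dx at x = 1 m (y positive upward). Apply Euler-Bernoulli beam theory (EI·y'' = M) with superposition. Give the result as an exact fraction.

Load 1 — point force P=20 kN at a=12/5 m (b=L-a=8/5):
  θ_1 = -Px(2a-x)/(2EI)  [x≤a] = -20·1·(2·(12/5)-1)/(2·20000) = -19/10000 rad
Load 2 — applied couple M₀=6 kN·m at a=8/5 m (b=L-a=12/5):
  θ_2 = M₀x/EI  [x≤a] = 6·1/20000 = 3/10000 rad
Load 3 — triangular load w₀=3 kN/m (0→w₀ over full span):
  θ_3 = (w₀Lx²/4-w₀L²x/3-w₀x⁴/(24L))/EI = (3·4·1²/4-3·4²·1/3-3·1⁴/(24·4))/20000 = -417/640000 rad
Superposition: θ = Σ θ_i = -1441/640000 rad ≈ -0.002252 rad

θ(1) = -1441/640000 rad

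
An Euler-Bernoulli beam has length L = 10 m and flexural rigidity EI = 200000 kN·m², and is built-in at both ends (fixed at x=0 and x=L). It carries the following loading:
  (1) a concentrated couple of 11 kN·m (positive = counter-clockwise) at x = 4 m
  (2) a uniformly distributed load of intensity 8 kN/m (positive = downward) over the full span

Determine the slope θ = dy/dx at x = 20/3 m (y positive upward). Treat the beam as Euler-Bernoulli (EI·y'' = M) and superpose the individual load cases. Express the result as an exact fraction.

Load 1 — applied couple M₀=11 kN·m at a=4 m (b=L-a=6):
  θ_1 = (R_Ax²/2 - M_Ax - M₀(x-a))/EI  [x>a] with R_A=198/125, M_A=33/25 = ((198/125)·(20/3)²/2 - (33/25)·(20/3) - 11·((20/3)-4))/200000 = -11/750000 rad
Load 2 — uniform load w=8 kN/m over full span:
  θ_2 = -wx(L-x)(L-2x)/(12EI) = -8·(20/3)·(10-(20/3))·(10-2·(20/3))/(12·200000) = 1/4050 rad
Superposition: θ = Σ θ_i = 4703/20250000 rad ≈ 0.000232 rad

θ(20/3) = 4703/20250000 rad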